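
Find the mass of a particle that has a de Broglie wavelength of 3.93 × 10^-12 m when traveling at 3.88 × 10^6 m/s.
4.35 × 10^-29 kg

From the de Broglie relation λ = h/(mv), we solve for m:

m = h/(λv)
m = (6.626 × 10^-34 J·s) / (3.93 × 10^-12 m × 3.88 × 10^6 m/s)
m = 4.35 × 10^-29 kg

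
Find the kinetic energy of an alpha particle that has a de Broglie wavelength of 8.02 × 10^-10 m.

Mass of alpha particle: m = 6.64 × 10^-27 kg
5.14 × 10^-23 J (or 3.21 × 10^-4 eV)

From λ = h/√(2mKE), we solve for KE:

λ² = h²/(2mKE)
KE = h²/(2mλ²)
KE = (6.626 × 10^-34 J·s)² / (2 × 6.64 × 10^-27 kg × (8.02 × 10^-10 m)²)
KE = 5.14 × 10^-23 J
KE = 3.21 × 10^-4 eV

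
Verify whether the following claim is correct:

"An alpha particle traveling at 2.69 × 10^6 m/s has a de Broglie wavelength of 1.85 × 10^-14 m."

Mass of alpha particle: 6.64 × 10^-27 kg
False

The claim is incorrect.

Using λ = h/(mv):
λ = (6.626 × 10^-34 J·s) / (6.64 × 10^-27 kg × 2.69 × 10^6 m/s)
λ = 3.71 × 10^-14 m

The actual wavelength differs from the claimed 1.85 × 10^-14 m.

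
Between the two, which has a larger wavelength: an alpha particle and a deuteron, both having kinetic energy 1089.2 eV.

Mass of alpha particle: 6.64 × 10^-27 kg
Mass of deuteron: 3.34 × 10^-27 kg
The deuteron has the longer wavelength.

Using λ = h/√(2mKE):

For alpha particle: λ₁ = h/√(2m₁KE) = 4.35 × 10^-13 m
For deuteron: λ₂ = h/√(2m₂KE) = 6.14 × 10^-13 m

Since λ ∝ 1/√m at constant kinetic energy, the lighter particle has the longer wavelength.

The deuteron has the longer de Broglie wavelength.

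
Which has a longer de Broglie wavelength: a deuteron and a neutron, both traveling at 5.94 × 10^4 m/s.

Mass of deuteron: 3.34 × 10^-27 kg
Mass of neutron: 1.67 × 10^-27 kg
The neutron has the longer wavelength.

Using λ = h/(mv), since both particles have the same velocity, the wavelength depends only on mass.

For deuteron: λ₁ = h/(m₁v) = 3.34 × 10^-12 m
For neutron: λ₂ = h/(m₂v) = 6.68 × 10^-12 m

Since λ ∝ 1/m at constant velocity, the lighter particle has the longer wavelength.

The neutron has the longer de Broglie wavelength.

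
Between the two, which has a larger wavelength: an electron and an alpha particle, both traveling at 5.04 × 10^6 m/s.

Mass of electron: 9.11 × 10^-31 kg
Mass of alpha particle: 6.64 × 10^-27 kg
The electron has the longer wavelength.

Using λ = h/(mv), since both particles have the same velocity, the wavelength depends only on mass.

For electron: λ₁ = h/(m₁v) = 1.44 × 10^-10 m
For alpha particle: λ₂ = h/(m₂v) = 1.98 × 10^-14 m

Since λ ∝ 1/m at constant velocity, the lighter particle has the longer wavelength.

The electron has the longer de Broglie wavelength.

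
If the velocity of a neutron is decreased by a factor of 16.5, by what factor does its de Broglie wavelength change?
The wavelength increases by a factor of 16.5.

From λ = h/(mv), the wavelength is inversely proportional to velocity:

λ ∝ 1/v

If v → v/16.5, then λ → 16.5λ

When velocity is decreased by a factor of 16.5, the wavelength increases by a factor of 16.5.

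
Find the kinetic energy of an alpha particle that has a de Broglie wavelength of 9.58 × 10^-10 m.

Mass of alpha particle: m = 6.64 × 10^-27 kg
3.60 × 10^-23 J (or 2.25 × 10^-4 eV)

From λ = h/√(2mKE), we solve for KE:

λ² = h²/(2mKE)
KE = h²/(2mλ²)
KE = (6.626 × 10^-34 J·s)² / (2 × 6.64 × 10^-27 kg × (9.58 × 10^-10 m)²)
KE = 3.60 × 10^-23 J
KE = 2.25 × 10^-4 eV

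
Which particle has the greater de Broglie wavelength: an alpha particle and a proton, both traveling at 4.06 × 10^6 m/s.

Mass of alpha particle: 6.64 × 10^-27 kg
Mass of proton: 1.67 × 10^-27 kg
The proton has the longer wavelength.

Using λ = h/(mv), since both particles have the same velocity, the wavelength depends only on mass.

For alpha particle: λ₁ = h/(m₁v) = 2.46 × 10^-14 m
For proton: λ₂ = h/(m₂v) = 9.77 × 10^-14 m

Since λ ∝ 1/m at constant velocity, the lighter particle has the longer wavelength.

The proton has the longer de Broglie wavelength.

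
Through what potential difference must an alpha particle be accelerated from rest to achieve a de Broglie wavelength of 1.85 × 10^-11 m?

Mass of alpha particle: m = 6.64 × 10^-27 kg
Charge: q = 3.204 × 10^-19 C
3.01 × 10^-1 V

From λ = h/√(2mqV), we solve for V:

λ² = h²/(2mqV)
V = h²/(2mqλ²)
V = (6.626 × 10^-34 J·s)² / (2 × 6.64 × 10^-27 kg × 3.204 × 10^-19 C × (1.85 × 10^-11 m)²)
V = 3.01 × 10^-1 V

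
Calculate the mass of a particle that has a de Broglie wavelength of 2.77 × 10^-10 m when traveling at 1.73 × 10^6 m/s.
1.38 × 10^-30 kg

From the de Broglie relation λ = h/(mv), we solve for m:

m = h/(λv)
m = (6.626 × 10^-34 J·s) / (2.77 × 10^-10 m × 1.73 × 10^6 m/s)
m = 1.38 × 10^-30 kg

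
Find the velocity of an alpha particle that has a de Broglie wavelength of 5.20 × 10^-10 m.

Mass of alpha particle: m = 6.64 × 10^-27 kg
1.92 × 10^2 m/s

From the de Broglie relation λ = h/(mv), we solve for v:

v = h/(mλ)
v = (6.626 × 10^-34 J·s) / (6.64 × 10^-27 kg × 5.20 × 10^-10 m)
v = 1.92 × 10^2 m/s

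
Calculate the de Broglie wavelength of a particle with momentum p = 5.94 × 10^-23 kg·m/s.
1.12 × 10^-11 m

Using the de Broglie relation λ = h/p:

λ = h/p
λ = (6.626 × 10^-34 J·s) / (5.94 × 10^-23 kg·m/s)
λ = 1.12 × 10^-11 m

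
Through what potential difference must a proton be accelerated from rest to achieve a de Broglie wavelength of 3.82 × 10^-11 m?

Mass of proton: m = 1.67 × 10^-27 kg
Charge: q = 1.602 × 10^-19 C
5.62 × 10^-1 V

From λ = h/√(2mqV), we solve for V:

λ² = h²/(2mqV)
V = h²/(2mqλ²)
V = (6.626 × 10^-34 J·s)² / (2 × 1.67 × 10^-27 kg × 1.602 × 10^-19 C × (3.82 × 10^-11 m)²)
V = 5.62 × 10^-1 V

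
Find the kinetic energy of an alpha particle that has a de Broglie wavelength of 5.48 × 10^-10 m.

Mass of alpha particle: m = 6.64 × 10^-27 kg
1.10 × 10^-22 J (or 6.87 × 10^-4 eV)

From λ = h/√(2mKE), we solve for KE:

λ² = h²/(2mKE)
KE = h²/(2mλ²)
KE = (6.626 × 10^-34 J·s)² / (2 × 6.64 × 10^-27 kg × (5.48 × 10^-10 m)²)
KE = 1.10 × 10^-22 J
KE = 6.87 × 10^-4 eV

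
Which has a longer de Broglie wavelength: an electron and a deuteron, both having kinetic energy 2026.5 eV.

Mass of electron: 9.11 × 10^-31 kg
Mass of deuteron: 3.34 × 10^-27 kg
The electron has the longer wavelength.

Using λ = h/√(2mKE):

For electron: λ₁ = h/√(2m₁KE) = 2.72 × 10^-11 m
For deuteron: λ₂ = h/√(2m₂KE) = 4.50 × 10^-13 m

Since λ ∝ 1/√m at constant kinetic energy, the lighter particle has the longer wavelength.

The electron has the longer de Broglie wavelength.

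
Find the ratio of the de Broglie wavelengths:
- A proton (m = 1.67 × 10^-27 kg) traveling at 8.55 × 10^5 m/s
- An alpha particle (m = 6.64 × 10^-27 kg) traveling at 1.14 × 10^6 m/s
λ₁/λ₂ = 5.30

Using λ = h/(mv):

λ₁ = h/(m₁v₁) = 4.64 × 10^-13 m
λ₂ = h/(m₂v₂) = 8.75 × 10^-14 m

Ratio λ₁/λ₂ = (m₂v₂)/(m₁v₁)
         = (6.64 × 10^-27 kg × 1.14 × 10^6 m/s) / (1.67 × 10^-27 kg × 8.55 × 10^5 m/s)
         = 5.30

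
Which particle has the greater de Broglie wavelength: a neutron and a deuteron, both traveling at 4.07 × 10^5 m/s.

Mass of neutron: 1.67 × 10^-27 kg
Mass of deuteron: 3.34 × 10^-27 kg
The neutron has the longer wavelength.

Using λ = h/(mv), since both particles have the same velocity, the wavelength depends only on mass.

For neutron: λ₁ = h/(m₁v) = 9.75 × 10^-13 m
For deuteron: λ₂ = h/(m₂v) = 4.87 × 10^-13 m

Since λ ∝ 1/m at constant velocity, the lighter particle has the longer wavelength.

The neutron has the longer de Broglie wavelength.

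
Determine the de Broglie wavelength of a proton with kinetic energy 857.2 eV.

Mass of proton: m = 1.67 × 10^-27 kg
9.78 × 10^-13 m

Using λ = h/√(2mKE):

First convert KE to Joules: KE = 857.2 eV = 1.373 × 10^-16 J

λ = h/√(2mKE)
λ = (6.626 × 10^-34 J·s) / √(2 × 1.67 × 10^-27 kg × 1.373 × 10^-16 J)
λ = 9.78 × 10^-13 m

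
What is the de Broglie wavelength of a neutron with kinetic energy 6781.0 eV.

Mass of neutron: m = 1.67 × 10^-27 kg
3.48 × 10^-13 m

Using λ = h/√(2mKE):

First convert KE to Joules: KE = 6781.0 eV = 1.086 × 10^-15 J

λ = h/√(2mKE)
λ = (6.626 × 10^-34 J·s) / √(2 × 1.67 × 10^-27 kg × 1.086 × 10^-15 J)
λ = 3.48 × 10^-13 m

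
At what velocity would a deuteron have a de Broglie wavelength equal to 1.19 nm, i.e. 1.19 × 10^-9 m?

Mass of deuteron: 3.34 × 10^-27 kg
1.67 × 10^2 m/s

From λ = h/(mv), solve for v:

v = h/(mλ)
v = (6.626 × 10^-34 J·s) / (3.34 × 10^-27 kg × 1.19 × 10^-9 m)
v = 1.67 × 10^2 m/s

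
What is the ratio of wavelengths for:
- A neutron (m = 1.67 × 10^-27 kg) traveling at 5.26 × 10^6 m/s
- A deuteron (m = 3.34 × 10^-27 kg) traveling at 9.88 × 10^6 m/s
λ₁/λ₂ = 3.76

Using λ = h/(mv):

λ₁ = h/(m₁v₁) = 7.54 × 10^-14 m
λ₂ = h/(m₂v₂) = 2.01 × 10^-14 m

Ratio λ₁/λ₂ = (m₂v₂)/(m₁v₁)
         = (3.34 × 10^-27 kg × 9.88 × 10^6 m/s) / (1.67 × 10^-27 kg × 5.26 × 10^6 m/s)
         = 3.76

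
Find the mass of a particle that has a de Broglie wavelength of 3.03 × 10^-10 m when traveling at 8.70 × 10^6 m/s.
2.51 × 10^-31 kg

From the de Broglie relation λ = h/(mv), we solve for m:

m = h/(λv)
m = (6.626 × 10^-34 J·s) / (3.03 × 10^-10 m × 8.70 × 10^6 m/s)
m = 2.51 × 10^-31 kg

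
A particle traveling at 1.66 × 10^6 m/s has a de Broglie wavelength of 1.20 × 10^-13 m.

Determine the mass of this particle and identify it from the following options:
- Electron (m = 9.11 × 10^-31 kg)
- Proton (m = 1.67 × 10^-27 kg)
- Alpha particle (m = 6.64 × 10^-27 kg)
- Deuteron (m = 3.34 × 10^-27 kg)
The particle is a deuteron.

From λ = h/(mv), solve for mass:

m = h/(λv)
m = (6.626 × 10^-34 J·s) / (1.20 × 10^-13 m × 1.66 × 10^6 m/s)
m = 3.33 × 10^-27 kg

Comparing with the listed masses, this is closest to a deuteron.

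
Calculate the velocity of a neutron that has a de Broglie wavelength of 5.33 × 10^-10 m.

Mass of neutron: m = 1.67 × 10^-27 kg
7.44 × 10^2 m/s

From the de Broglie relation λ = h/(mv), we solve for v:

v = h/(mλ)
v = (6.626 × 10^-34 J·s) / (1.67 × 10^-27 kg × 5.33 × 10^-10 m)
v = 7.44 × 10^2 m/s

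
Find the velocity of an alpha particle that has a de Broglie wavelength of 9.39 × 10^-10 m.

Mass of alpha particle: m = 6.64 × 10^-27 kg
1.06 × 10^2 m/s

From the de Broglie relation λ = h/(mv), we solve for v:

v = h/(mλ)
v = (6.626 × 10^-34 J·s) / (6.64 × 10^-27 kg × 9.39 × 10^-10 m)
v = 1.06 × 10^2 m/s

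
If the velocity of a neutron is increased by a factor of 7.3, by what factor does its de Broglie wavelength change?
The wavelength decreases by a factor of 7.3.

From λ = h/(mv), the wavelength is inversely proportional to velocity:

λ ∝ 1/v

If v → 7.3v, then λ → λ/7.3

When velocity is increased by a factor of 7.3, the wavelength decreases by a factor of 7.3.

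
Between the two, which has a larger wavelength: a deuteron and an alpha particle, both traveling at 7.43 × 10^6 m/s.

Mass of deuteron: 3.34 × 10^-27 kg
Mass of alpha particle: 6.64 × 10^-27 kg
The deuteron has the longer wavelength.

Using λ = h/(mv), since both particles have the same velocity, the wavelength depends only on mass.

For deuteron: λ₁ = h/(m₁v) = 2.67 × 10^-14 m
For alpha particle: λ₂ = h/(m₂v) = 1.34 × 10^-14 m

Since λ ∝ 1/m at constant velocity, the lighter particle has the longer wavelength.

The deuteron has the longer de Broglie wavelength.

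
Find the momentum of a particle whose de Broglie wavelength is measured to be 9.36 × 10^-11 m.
7.08 × 10^-24 kg·m/s

From the de Broglie relation λ = h/p, we solve for p:

p = h/λ
p = (6.626 × 10^-34 J·s) / (9.36 × 10^-11 m)
p = 7.08 × 10^-24 kg·m/s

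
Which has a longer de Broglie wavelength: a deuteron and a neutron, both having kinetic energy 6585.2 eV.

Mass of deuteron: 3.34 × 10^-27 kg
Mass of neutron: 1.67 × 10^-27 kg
The neutron has the longer wavelength.

Using λ = h/√(2mKE):

For deuteron: λ₁ = h/√(2m₁KE) = 2.50 × 10^-13 m
For neutron: λ₂ = h/√(2m₂KE) = 3.53 × 10^-13 m

Since λ ∝ 1/√m at constant kinetic energy, the lighter particle has the longer wavelength.

The neutron has the longer de Broglie wavelength.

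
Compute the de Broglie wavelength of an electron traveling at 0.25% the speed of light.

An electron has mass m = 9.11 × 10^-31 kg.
9.70 × 10^-10 m

Using the de Broglie relation λ = h/(mv):

v = 0.25% × c = 7.495 × 10^5 m/s

λ = h/(mv)
λ = (6.626 × 10^-34 J·s) / (9.11 × 10^-31 kg × 7.495 × 10^5 m/s)
λ = 9.70 × 10^-10 m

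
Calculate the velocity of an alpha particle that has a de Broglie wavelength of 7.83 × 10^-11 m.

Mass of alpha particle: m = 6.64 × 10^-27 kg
1.27 × 10^3 m/s

From the de Broglie relation λ = h/(mv), we solve for v:

v = h/(mλ)
v = (6.626 × 10^-34 J·s) / (6.64 × 10^-27 kg × 7.83 × 10^-11 m)
v = 1.27 × 10^3 m/s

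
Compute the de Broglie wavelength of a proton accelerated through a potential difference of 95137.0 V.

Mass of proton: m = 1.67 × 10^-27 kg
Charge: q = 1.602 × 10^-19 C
9.29 × 10^-14 m

When a particle is accelerated through voltage V, it gains kinetic energy KE = qV.

The de Broglie wavelength is then λ = h/√(2mqV):

λ = h/√(2mqV)
λ = (6.626 × 10^-34 J·s) / √(2 × 1.67 × 10^-27 kg × 1.602 × 10^-19 C × 95137.0 V)
λ = 9.29 × 10^-14 m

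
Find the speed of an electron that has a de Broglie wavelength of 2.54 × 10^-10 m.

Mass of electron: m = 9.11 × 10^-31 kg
2.86 × 10^6 m/s

From the de Broglie relation λ = h/(mv), we solve for v:

v = h/(mλ)
v = (6.626 × 10^-34 J·s) / (9.11 × 10^-31 kg × 2.54 × 10^-10 m)
v = 2.86 × 10^6 m/s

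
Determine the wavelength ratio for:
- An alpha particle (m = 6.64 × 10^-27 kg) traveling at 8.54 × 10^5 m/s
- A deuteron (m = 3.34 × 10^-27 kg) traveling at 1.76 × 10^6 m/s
λ₁/λ₂ = 1.04

Using λ = h/(mv):

λ₁ = h/(m₁v₁) = 1.17 × 10^-13 m
λ₂ = h/(m₂v₂) = 1.13 × 10^-13 m

Ratio λ₁/λ₂ = (m₂v₂)/(m₁v₁)
         = (3.34 × 10^-27 kg × 1.76 × 10^6 m/s) / (6.64 × 10^-27 kg × 8.54 × 10^5 m/s)
         = 1.04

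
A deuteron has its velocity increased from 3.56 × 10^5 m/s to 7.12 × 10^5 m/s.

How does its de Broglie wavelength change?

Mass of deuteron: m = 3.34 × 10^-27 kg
The wavelength decreases by a factor of 2.

Using λ = h/(mv):

Initial wavelength: λ₁ = h/(mv₁) = 5.57 × 10^-13 m
Final wavelength: λ₂ = h/(mv₂) = 2.79 × 10^-13 m

Since λ ∝ 1/v, when velocity increases by a factor of 2, the wavelength decreases by a factor of 2.

λ₂/λ₁ = v₁/v₂ = 1/2

The wavelength decreases by a factor of 2.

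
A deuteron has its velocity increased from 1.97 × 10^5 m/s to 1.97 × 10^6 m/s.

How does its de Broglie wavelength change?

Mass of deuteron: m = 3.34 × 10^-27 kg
The wavelength decreases by a factor of 10.

Using λ = h/(mv):

Initial wavelength: λ₁ = h/(mv₁) = 1.01 × 10^-12 m
Final wavelength: λ₂ = h/(mv₂) = 1.01 × 10^-13 m

Since λ ∝ 1/v, when velocity increases by a factor of 10, the wavelength decreases by a factor of 10.

λ₂/λ₁ = v₁/v₂ = 1/10

The wavelength decreases by a factor of 10.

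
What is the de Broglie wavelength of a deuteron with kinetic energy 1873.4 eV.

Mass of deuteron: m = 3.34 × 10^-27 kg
4.68 × 10^-13 m

Using λ = h/√(2mKE):

First convert KE to Joules: KE = 1873.4 eV = 3.002 × 10^-16 J

λ = h/√(2mKE)
λ = (6.626 × 10^-34 J·s) / √(2 × 3.34 × 10^-27 kg × 3.002 × 10^-16 J)
λ = 4.68 × 10^-13 m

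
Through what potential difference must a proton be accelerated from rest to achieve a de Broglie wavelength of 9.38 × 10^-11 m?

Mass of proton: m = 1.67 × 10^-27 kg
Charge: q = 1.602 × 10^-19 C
9.33 × 10^-2 V

From λ = h/√(2mqV), we solve for V:

λ² = h²/(2mqV)
V = h²/(2mqλ²)
V = (6.626 × 10^-34 J·s)² / (2 × 1.67 × 10^-27 kg × 1.602 × 10^-19 C × (9.38 × 10^-11 m)²)
V = 9.33 × 10^-2 V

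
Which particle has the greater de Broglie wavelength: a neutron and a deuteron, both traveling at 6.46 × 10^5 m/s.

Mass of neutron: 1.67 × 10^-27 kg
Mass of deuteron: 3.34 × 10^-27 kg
The neutron has the longer wavelength.

Using λ = h/(mv), since both particles have the same velocity, the wavelength depends only on mass.

For neutron: λ₁ = h/(m₁v) = 6.14 × 10^-13 m
For deuteron: λ₂ = h/(m₂v) = 3.07 × 10^-13 m

Since λ ∝ 1/m at constant velocity, the lighter particle has the longer wavelength.

The neutron has the longer de Broglie wavelength.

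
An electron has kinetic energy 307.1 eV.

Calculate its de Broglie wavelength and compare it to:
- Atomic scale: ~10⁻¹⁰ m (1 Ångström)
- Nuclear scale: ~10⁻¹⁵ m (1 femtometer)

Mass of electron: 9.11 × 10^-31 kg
λ = 7.00 × 10^-11 m, which is between nuclear and atomic scales.

Using λ = h/√(2mKE):

KE = 307.1 eV = 4.920 × 10^-17 J

λ = h/√(2mKE)
λ = (6.626 × 10^-34 J·s) / √(2 × 9.11 × 10^-31 kg × 4.920 × 10^-17 J)
λ = 7.00 × 10^-11 m

Comparison:
- Atomic scale (10⁻¹⁰ m): λ is 0.7× this size
- Nuclear scale (10⁻¹⁵ m): λ is 7e+04× this size

The wavelength is between nuclear and atomic scales.

This wavelength is appropriate for probing atomic structure but too large for nuclear physics experiments.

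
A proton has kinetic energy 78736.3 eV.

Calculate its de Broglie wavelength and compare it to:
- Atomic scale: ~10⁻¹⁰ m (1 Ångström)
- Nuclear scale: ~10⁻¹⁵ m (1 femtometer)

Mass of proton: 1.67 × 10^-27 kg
λ = 1.02 × 10^-13 m, which is between nuclear and atomic scales.

Using λ = h/√(2mKE):

KE = 78736.3 eV = 1.261 × 10^-14 J

λ = h/√(2mKE)
λ = (6.626 × 10^-34 J·s) / √(2 × 1.67 × 10^-27 kg × 1.261 × 10^-14 J)
λ = 1.02 × 10^-13 m

Comparison:
- Atomic scale (10⁻¹⁰ m): λ is 0.001× this size
- Nuclear scale (10⁻¹⁵ m): λ is 1e+02× this size

The wavelength is between nuclear and atomic scales.

This wavelength is appropriate for probing atomic structure but too large for nuclear physics experiments.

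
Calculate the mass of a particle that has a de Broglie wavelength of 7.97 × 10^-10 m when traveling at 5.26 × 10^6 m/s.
1.58 × 10^-31 kg

From the de Broglie relation λ = h/(mv), we solve for m:

m = h/(λv)
m = (6.626 × 10^-34 J·s) / (7.97 × 10^-10 m × 5.26 × 10^6 m/s)
m = 1.58 × 10^-31 kg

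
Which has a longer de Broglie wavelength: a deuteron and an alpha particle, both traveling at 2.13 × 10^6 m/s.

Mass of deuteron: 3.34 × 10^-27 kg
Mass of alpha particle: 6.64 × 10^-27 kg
The deuteron has the longer wavelength.

Using λ = h/(mv), since both particles have the same velocity, the wavelength depends only on mass.

For deuteron: λ₁ = h/(m₁v) = 9.31 × 10^-14 m
For alpha particle: λ₂ = h/(m₂v) = 4.68 × 10^-14 m

Since λ ∝ 1/m at constant velocity, the lighter particle has the longer wavelength.

The deuteron has the longer de Broglie wavelength.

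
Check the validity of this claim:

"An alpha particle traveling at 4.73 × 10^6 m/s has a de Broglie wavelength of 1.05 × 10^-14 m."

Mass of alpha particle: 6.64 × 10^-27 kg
False

The claim is incorrect.

Using λ = h/(mv):
λ = (6.626 × 10^-34 J·s) / (6.64 × 10^-27 kg × 4.73 × 10^6 m/s)
λ = 2.11 × 10^-14 m

The actual wavelength differs from the claimed 1.05 × 10^-14 m.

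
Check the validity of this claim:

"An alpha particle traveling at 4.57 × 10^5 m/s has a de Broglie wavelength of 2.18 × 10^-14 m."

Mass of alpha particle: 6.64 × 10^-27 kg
False

The claim is incorrect.

Using λ = h/(mv):
λ = (6.626 × 10^-34 J·s) / (6.64 × 10^-27 kg × 4.57 × 10^5 m/s)
λ = 2.18 × 10^-13 m

The actual wavelength differs from the claimed 2.18 × 10^-14 m.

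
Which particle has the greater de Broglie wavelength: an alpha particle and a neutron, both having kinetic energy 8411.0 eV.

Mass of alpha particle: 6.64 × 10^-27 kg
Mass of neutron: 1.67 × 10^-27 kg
The neutron has the longer wavelength.

Using λ = h/√(2mKE):

For alpha particle: λ₁ = h/√(2m₁KE) = 1.57 × 10^-13 m
For neutron: λ₂ = h/√(2m₂KE) = 3.12 × 10^-13 m

Since λ ∝ 1/√m at constant kinetic energy, the lighter particle has the longer wavelength.

The neutron has the longer de Broglie wavelength.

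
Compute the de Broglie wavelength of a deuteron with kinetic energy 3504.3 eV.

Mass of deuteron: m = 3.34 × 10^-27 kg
3.42 × 10^-13 m

Using λ = h/√(2mKE):

First convert KE to Joules: KE = 3504.3 eV = 5.615 × 10^-16 J

λ = h/√(2mKE)
λ = (6.626 × 10^-34 J·s) / √(2 × 3.34 × 10^-27 kg × 5.615 × 10^-16 J)
λ = 3.42 × 10^-13 m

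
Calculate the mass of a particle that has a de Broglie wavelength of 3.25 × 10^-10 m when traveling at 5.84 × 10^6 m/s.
3.49 × 10^-31 kg

From the de Broglie relation λ = h/(mv), we solve for m:

m = h/(λv)
m = (6.626 × 10^-34 J·s) / (3.25 × 10^-10 m × 5.84 × 10^6 m/s)
m = 3.49 × 10^-31 kg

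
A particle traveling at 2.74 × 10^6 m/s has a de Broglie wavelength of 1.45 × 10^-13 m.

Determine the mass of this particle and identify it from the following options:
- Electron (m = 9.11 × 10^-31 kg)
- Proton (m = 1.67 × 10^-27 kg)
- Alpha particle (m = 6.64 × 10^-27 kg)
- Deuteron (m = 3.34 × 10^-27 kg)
The particle is a proton.

From λ = h/(mv), solve for mass:

m = h/(λv)
m = (6.626 × 10^-34 J·s) / (1.45 × 10^-13 m × 2.74 × 10^6 m/s)
m = 1.67 × 10^-27 kg

Comparing with the listed masses, this is closest to a proton.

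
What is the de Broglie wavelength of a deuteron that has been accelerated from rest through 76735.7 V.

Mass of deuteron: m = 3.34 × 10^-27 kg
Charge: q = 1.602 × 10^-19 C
7.31 × 10^-14 m

When a particle is accelerated through voltage V, it gains kinetic energy KE = qV.

The de Broglie wavelength is then λ = h/√(2mqV):

λ = h/√(2mqV)
λ = (6.626 × 10^-34 J·s) / √(2 × 3.34 × 10^-27 kg × 1.602 × 10^-19 C × 76735.7 V)
λ = 7.31 × 10^-14 m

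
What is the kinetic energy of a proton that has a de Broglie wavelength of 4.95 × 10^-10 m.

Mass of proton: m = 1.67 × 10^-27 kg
5.36 × 10^-22 J (or 3.35 × 10^-3 eV)

From λ = h/√(2mKE), we solve for KE:

λ² = h²/(2mKE)
KE = h²/(2mλ²)
KE = (6.626 × 10^-34 J·s)² / (2 × 1.67 × 10^-27 kg × (4.95 × 10^-10 m)²)
KE = 5.36 × 10^-22 J
KE = 3.35 × 10^-3 eV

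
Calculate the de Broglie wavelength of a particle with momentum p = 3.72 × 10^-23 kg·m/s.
1.78 × 10^-11 m

Using the de Broglie relation λ = h/p:

λ = h/p
λ = (6.626 × 10^-34 J·s) / (3.72 × 10^-23 kg·m/s)
λ = 1.78 × 10^-11 m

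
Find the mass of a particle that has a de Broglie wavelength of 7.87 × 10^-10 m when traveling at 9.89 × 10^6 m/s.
8.51 × 10^-32 kg

From the de Broglie relation λ = h/(mv), we solve for m:

m = h/(λv)
m = (6.626 × 10^-34 J·s) / (7.87 × 10^-10 m × 9.89 × 10^6 m/s)
m = 8.51 × 10^-32 kg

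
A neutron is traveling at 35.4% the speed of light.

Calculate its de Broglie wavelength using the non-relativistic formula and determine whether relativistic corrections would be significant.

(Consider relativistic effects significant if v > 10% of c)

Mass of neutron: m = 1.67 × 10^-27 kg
Yes, relativistic corrections are needed.

Using the non-relativistic de Broglie formula λ = h/(mv):

v = 35.4% × c = 1.061 × 10^8 m/s

λ = h/(mv)
λ = (6.626 × 10^-34 J·s) / (1.67 × 10^-27 kg × 1.061 × 10^8 m/s)
λ = 3.74 × 10^-15 m

Since v = 35.4% of c > 10% of c, relativistic corrections ARE significant and the actual wavelength would differ from this non-relativistic estimate.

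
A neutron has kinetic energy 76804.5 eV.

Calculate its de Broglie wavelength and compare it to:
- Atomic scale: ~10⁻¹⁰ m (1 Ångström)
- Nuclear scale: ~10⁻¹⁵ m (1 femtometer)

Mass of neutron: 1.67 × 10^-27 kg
λ = 1.03 × 10^-13 m, which is between nuclear and atomic scales.

Using λ = h/√(2mKE):

KE = 76804.5 eV = 1.231 × 10^-14 J

λ = h/√(2mKE)
λ = (6.626 × 10^-34 J·s) / √(2 × 1.67 × 10^-27 kg × 1.231 × 10^-14 J)
λ = 1.03 × 10^-13 m

Comparison:
- Atomic scale (10⁻¹⁰ m): λ is 0.001× this size
- Nuclear scale (10⁻¹⁵ m): λ is 1e+02× this size

The wavelength is between nuclear and atomic scales.

This wavelength is appropriate for probing atomic structure but too large for nuclear physics experiments.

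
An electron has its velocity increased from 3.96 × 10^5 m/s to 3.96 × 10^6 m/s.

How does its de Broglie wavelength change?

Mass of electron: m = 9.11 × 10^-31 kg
The wavelength decreases by a factor of 10.

Using λ = h/(mv):

Initial wavelength: λ₁ = h/(mv₁) = 1.84 × 10^-9 m
Final wavelength: λ₂ = h/(mv₂) = 1.84 × 10^-10 m

Since λ ∝ 1/v, when velocity increases by a factor of 10, the wavelength decreases by a factor of 10.

λ₂/λ₁ = v₁/v₂ = 1/10

The wavelength decreases by a factor of 10.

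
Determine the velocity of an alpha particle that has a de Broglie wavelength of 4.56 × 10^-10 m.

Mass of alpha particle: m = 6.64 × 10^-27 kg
2.19 × 10^2 m/s

From the de Broglie relation λ = h/(mv), we solve for v:

v = h/(mλ)
v = (6.626 × 10^-34 J·s) / (6.64 × 10^-27 kg × 4.56 × 10^-10 m)
v = 2.19 × 10^2 m/s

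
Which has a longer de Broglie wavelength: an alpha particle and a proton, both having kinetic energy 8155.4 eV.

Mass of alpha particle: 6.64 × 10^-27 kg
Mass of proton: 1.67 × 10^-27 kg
The proton has the longer wavelength.

Using λ = h/√(2mKE):

For alpha particle: λ₁ = h/√(2m₁KE) = 1.59 × 10^-13 m
For proton: λ₂ = h/√(2m₂KE) = 3.17 × 10^-13 m

Since λ ∝ 1/√m at constant kinetic energy, the lighter particle has the longer wavelength.

The proton has the longer de Broglie wavelength.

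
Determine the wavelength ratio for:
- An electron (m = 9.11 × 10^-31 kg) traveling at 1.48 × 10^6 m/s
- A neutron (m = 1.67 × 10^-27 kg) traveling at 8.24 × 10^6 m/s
λ₁/λ₂ = 1.02 × 10^4

Using λ = h/(mv):

λ₁ = h/(m₁v₁) = 4.91 × 10^-10 m
λ₂ = h/(m₂v₂) = 4.82 × 10^-14 m

Ratio λ₁/λ₂ = (m₂v₂)/(m₁v₁)
         = (1.67 × 10^-27 kg × 8.24 × 10^6 m/s) / (9.11 × 10^-31 kg × 1.48 × 10^6 m/s)
         = 1.02 × 10^4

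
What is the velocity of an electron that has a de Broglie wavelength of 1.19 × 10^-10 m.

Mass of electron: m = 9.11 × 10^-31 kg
6.11 × 10^6 m/s

From the de Broglie relation λ = h/(mv), we solve for v:

v = h/(mλ)
v = (6.626 × 10^-34 J·s) / (9.11 × 10^-31 kg × 1.19 × 10^-10 m)
v = 6.11 × 10^6 m/s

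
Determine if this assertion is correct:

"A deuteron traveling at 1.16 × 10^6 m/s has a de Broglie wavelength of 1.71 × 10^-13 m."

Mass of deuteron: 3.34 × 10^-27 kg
True

The claim is correct.

Using λ = h/(mv):
λ = (6.626 × 10^-34 J·s) / (3.34 × 10^-27 kg × 1.16 × 10^6 m/s)
λ = 1.71 × 10^-13 m

This matches the claimed value.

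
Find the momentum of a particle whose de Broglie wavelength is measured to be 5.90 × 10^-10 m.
1.12 × 10^-24 kg·m/s

From the de Broglie relation λ = h/p, we solve for p:

p = h/λ
p = (6.626 × 10^-34 J·s) / (5.90 × 10^-10 m)
p = 1.12 × 10^-24 kg·m/s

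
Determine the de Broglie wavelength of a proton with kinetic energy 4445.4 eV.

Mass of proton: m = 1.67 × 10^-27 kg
4.30 × 10^-13 m

Using λ = h/√(2mKE):

First convert KE to Joules: KE = 4445.4 eV = 7.122 × 10^-16 J

λ = h/√(2mKE)
λ = (6.626 × 10^-34 J·s) / √(2 × 1.67 × 10^-27 kg × 7.122 × 10^-16 J)
λ = 4.30 × 10^-13 m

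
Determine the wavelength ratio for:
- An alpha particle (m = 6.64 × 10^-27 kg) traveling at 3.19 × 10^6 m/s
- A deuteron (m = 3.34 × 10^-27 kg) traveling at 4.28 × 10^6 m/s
λ₁/λ₂ = 0.675

Using λ = h/(mv):

λ₁ = h/(m₁v₁) = 3.13 × 10^-14 m
λ₂ = h/(m₂v₂) = 4.64 × 10^-14 m

Ratio λ₁/λ₂ = (m₂v₂)/(m₁v₁)
         = (3.34 × 10^-27 kg × 4.28 × 10^6 m/s) / (6.64 × 10^-27 kg × 3.19 × 10^6 m/s)
         = 0.675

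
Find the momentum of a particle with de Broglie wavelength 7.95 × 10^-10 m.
8.33 × 10^-25 kg·m/s

From the de Broglie relation λ = h/p, we solve for p:

p = h/λ
p = (6.626 × 10^-34 J·s) / (7.95 × 10^-10 m)
p = 8.33 × 10^-25 kg·m/s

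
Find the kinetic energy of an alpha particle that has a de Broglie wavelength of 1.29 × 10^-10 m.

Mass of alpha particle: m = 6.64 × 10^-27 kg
1.99 × 10^-21 J (or 0.0124 eV)

From λ = h/√(2mKE), we solve for KE:

λ² = h²/(2mKE)
KE = h²/(2mλ²)
KE = (6.626 × 10^-34 J·s)² / (2 × 6.64 × 10^-27 kg × (1.29 × 10^-10 m)²)
KE = 1.99 × 10^-21 J
KE = 0.0124 eV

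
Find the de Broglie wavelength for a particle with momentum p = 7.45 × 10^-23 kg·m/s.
8.89 × 10^-12 m

Using the de Broglie relation λ = h/p:

λ = h/p
λ = (6.626 × 10^-34 J·s) / (7.45 × 10^-23 kg·m/s)
λ = 8.89 × 10^-12 m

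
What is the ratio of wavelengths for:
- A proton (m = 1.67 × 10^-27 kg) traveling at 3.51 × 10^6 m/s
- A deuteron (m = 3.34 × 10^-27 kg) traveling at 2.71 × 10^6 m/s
λ₁/λ₂ = 1.54

Using λ = h/(mv):

λ₁ = h/(m₁v₁) = 1.13 × 10^-13 m
λ₂ = h/(m₂v₂) = 7.32 × 10^-14 m

Ratio λ₁/λ₂ = (m₂v₂)/(m₁v₁)
         = (3.34 × 10^-27 kg × 2.71 × 10^6 m/s) / (1.67 × 10^-27 kg × 3.51 × 10^6 m/s)
         = 1.54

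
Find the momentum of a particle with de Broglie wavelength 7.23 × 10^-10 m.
9.16 × 10^-25 kg·m/s

From the de Broglie relation λ = h/p, we solve for p:

p = h/λ
p = (6.626 × 10^-34 J·s) / (7.23 × 10^-10 m)
p = 9.16 × 10^-25 kg·m/s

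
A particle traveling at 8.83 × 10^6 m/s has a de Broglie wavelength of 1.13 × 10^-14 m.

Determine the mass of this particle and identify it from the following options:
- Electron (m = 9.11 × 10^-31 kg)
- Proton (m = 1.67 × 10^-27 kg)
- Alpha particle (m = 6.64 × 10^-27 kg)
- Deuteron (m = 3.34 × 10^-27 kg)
The particle is an alpha particle.

From λ = h/(mv), solve for mass:

m = h/(λv)
m = (6.626 × 10^-34 J·s) / (1.13 × 10^-14 m × 8.83 × 10^6 m/s)
m = 6.64 × 10^-27 kg

Comparing with the listed masses, this is closest to an alpha particle.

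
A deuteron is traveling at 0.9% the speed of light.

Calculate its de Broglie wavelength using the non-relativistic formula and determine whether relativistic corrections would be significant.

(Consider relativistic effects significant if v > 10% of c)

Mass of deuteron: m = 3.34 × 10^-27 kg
No, relativistic corrections are not needed.

Using the non-relativistic de Broglie formula λ = h/(mv):

v = 0.9% × c = 2.698 × 10^6 m/s

λ = h/(mv)
λ = (6.626 × 10^-34 J·s) / (3.34 × 10^-27 kg × 2.698 × 10^6 m/s)
λ = 7.35 × 10^-14 m

Since v = 0.9% of c < 10% of c, relativistic corrections are NOT significant and this non-relativistic result is a good approximation.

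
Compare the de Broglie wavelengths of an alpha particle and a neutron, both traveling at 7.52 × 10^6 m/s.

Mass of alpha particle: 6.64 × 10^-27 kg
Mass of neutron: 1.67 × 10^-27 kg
The neutron has the longer wavelength.

Using λ = h/(mv), since both particles have the same velocity, the wavelength depends only on mass.

For alpha particle: λ₁ = h/(m₁v) = 1.33 × 10^-14 m
For neutron: λ₂ = h/(m₂v) = 5.28 × 10^-14 m

Since λ ∝ 1/m at constant velocity, the lighter particle has the longer wavelength.

The neutron has the longer de Broglie wavelength.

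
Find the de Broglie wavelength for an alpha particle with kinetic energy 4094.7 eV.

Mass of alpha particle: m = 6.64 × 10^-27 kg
2.24 × 10^-13 m

Using λ = h/√(2mKE):

First convert KE to Joules: KE = 4094.7 eV = 6.560 × 10^-16 J

λ = h/√(2mKE)
λ = (6.626 × 10^-34 J·s) / √(2 × 6.64 × 10^-27 kg × 6.560 × 10^-16 J)
λ = 2.24 × 10^-13 m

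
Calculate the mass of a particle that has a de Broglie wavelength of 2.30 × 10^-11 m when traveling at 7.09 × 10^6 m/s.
4.06 × 10^-30 kg

From the de Broglie relation λ = h/(mv), we solve for m:

m = h/(λv)
m = (6.626 × 10^-34 J·s) / (2.30 × 10^-11 m × 7.09 × 10^6 m/s)
m = 4.06 × 10^-30 kg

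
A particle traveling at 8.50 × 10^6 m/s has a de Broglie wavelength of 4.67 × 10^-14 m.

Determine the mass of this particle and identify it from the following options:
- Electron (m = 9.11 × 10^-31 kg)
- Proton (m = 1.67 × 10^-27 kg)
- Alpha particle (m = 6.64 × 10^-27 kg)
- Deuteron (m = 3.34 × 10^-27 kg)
The particle is a proton.

From λ = h/(mv), solve for mass:

m = h/(λv)
m = (6.626 × 10^-34 J·s) / (4.67 × 10^-14 m × 8.50 × 10^6 m/s)
m = 1.67 × 10^-27 kg

Comparing with the listed masses, this is closest to a proton.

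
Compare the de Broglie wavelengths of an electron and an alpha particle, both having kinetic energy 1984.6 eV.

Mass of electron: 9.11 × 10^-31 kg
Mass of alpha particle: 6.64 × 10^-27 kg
The electron has the longer wavelength.

Using λ = h/√(2mKE):

For electron: λ₁ = h/√(2m₁KE) = 2.75 × 10^-11 m
For alpha particle: λ₂ = h/√(2m₂KE) = 3.22 × 10^-13 m

Since λ ∝ 1/√m at constant kinetic energy, the lighter particle has the longer wavelength.

The electron has the longer de Broglie wavelength.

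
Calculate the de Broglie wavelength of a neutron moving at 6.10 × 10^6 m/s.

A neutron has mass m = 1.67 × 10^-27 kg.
6.50 × 10^-14 m

Using the de Broglie relation λ = h/(mv):

λ = h/(mv)
λ = (6.626 × 10^-34 J·s) / (1.67 × 10^-27 kg × 6.10 × 10^6 m/s)
λ = 6.50 × 10^-14 m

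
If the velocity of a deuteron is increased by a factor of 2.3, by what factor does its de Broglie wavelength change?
The wavelength decreases by a factor of 2.3.

From λ = h/(mv), the wavelength is inversely proportional to velocity:

λ ∝ 1/v

If v → 2.3v, then λ → λ/2.3

When velocity is increased by a factor of 2.3, the wavelength decreases by a factor of 2.3.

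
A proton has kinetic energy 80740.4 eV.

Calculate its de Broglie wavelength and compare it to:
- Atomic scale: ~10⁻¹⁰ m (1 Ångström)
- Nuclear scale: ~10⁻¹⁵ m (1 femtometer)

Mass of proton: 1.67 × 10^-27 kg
λ = 1.01 × 10^-13 m, which is between nuclear and atomic scales.

Using λ = h/√(2mKE):

KE = 80740.4 eV = 1.294 × 10^-14 J

λ = h/√(2mKE)
λ = (6.626 × 10^-34 J·s) / √(2 × 1.67 × 10^-27 kg × 1.294 × 10^-14 J)
λ = 1.01 × 10^-13 m

Comparison:
- Atomic scale (10⁻¹⁰ m): λ is 0.001× this size
- Nuclear scale (10⁻¹⁵ m): λ is 1e+02× this size

The wavelength is between nuclear and atomic scales.

This wavelength is appropriate for probing atomic structure but too large for nuclear physics experiments.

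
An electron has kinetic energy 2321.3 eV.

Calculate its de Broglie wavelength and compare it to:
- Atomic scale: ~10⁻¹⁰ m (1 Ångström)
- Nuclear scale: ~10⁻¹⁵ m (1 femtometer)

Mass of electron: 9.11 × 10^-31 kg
λ = 2.55 × 10^-11 m, which is between nuclear and atomic scales.

Using λ = h/√(2mKE):

KE = 2321.3 eV = 3.719 × 10^-16 J

λ = h/√(2mKE)
λ = (6.626 × 10^-34 J·s) / √(2 × 9.11 × 10^-31 kg × 3.719 × 10^-16 J)
λ = 2.55 × 10^-11 m

Comparison:
- Atomic scale (10⁻¹⁰ m): λ is 0.25× this size
- Nuclear scale (10⁻¹⁵ m): λ is 2.5e+04× this size

The wavelength is between nuclear and atomic scales.

This wavelength is appropriate for probing atomic structure but too large for nuclear physics experiments.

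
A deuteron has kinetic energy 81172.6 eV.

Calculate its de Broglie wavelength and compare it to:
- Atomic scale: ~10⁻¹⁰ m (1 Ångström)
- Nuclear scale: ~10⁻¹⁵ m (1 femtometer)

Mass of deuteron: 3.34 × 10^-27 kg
λ = 7.11 × 10^-14 m, which is between nuclear and atomic scales.

Using λ = h/√(2mKE):

KE = 81172.6 eV = 1.301 × 10^-14 J

λ = h/√(2mKE)
λ = (6.626 × 10^-34 J·s) / √(2 × 3.34 × 10^-27 kg × 1.301 × 10^-14 J)
λ = 7.11 × 10^-14 m

Comparison:
- Atomic scale (10⁻¹⁰ m): λ is 0.00071× this size
- Nuclear scale (10⁻¹⁵ m): λ is 71× this size

The wavelength is between nuclear and atomic scales.

This wavelength is appropriate for probing atomic structure but too large for nuclear physics experiments.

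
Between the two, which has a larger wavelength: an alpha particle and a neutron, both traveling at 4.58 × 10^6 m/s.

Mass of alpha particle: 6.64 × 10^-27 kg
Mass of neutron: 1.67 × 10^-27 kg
The neutron has the longer wavelength.

Using λ = h/(mv), since both particles have the same velocity, the wavelength depends only on mass.

For alpha particle: λ₁ = h/(m₁v) = 2.18 × 10^-14 m
For neutron: λ₂ = h/(m₂v) = 8.66 × 10^-14 m

Since λ ∝ 1/m at constant velocity, the lighter particle has the longer wavelength.

The neutron has the longer de Broglie wavelength.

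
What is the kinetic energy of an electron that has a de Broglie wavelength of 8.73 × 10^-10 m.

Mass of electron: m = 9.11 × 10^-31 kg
3.16 × 10^-19 J (or 1.97 eV)

From λ = h/√(2mKE), we solve for KE:

λ² = h²/(2mKE)
KE = h²/(2mλ²)
KE = (6.626 × 10^-34 J·s)² / (2 × 9.11 × 10^-31 kg × (8.73 × 10^-10 m)²)
KE = 3.16 × 10^-19 J
KE = 1.97 eV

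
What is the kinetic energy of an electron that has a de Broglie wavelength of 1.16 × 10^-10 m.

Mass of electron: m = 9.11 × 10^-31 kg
1.79 × 10^-17 J (or 112 eV)

From λ = h/√(2mKE), we solve for KE:

λ² = h²/(2mKE)
KE = h²/(2mλ²)
KE = (6.626 × 10^-34 J·s)² / (2 × 9.11 × 10^-31 kg × (1.16 × 10^-10 m)²)
KE = 1.79 × 10^-17 J
KE = 112 eV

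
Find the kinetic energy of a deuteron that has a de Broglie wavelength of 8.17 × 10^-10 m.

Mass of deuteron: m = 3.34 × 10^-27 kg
9.85 × 10^-23 J (or 6.15 × 10^-4 eV)

From λ = h/√(2mKE), we solve for KE:

λ² = h²/(2mKE)
KE = h²/(2mλ²)
KE = (6.626 × 10^-34 J·s)² / (2 × 3.34 × 10^-27 kg × (8.17 × 10^-10 m)²)
KE = 9.85 × 10^-23 J
KE = 6.15 × 10^-4 eV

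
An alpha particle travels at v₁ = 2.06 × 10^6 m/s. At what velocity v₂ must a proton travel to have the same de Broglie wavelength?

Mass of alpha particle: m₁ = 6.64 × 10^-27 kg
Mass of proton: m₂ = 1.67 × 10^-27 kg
v₂ = 8.19 × 10^6 m/s

For equal de Broglie wavelengths: λ₁ = λ₂

h/(m₁v₁) = h/(m₂v₂)
m₁v₁ = m₂v₂
v₂ = v₁ · (m₁/m₂)

v₂ = 2.06 × 10^6 m/s × (6.64 × 10^-27 kg / 1.67 × 10^-27 kg)
v₂ = 8.19 × 10^6 m/s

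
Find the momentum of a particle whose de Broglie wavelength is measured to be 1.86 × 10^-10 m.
3.56 × 10^-24 kg·m/s

From the de Broglie relation λ = h/p, we solve for p:

p = h/λ
p = (6.626 × 10^-34 J·s) / (1.86 × 10^-10 m)
p = 3.56 × 10^-24 kg·m/s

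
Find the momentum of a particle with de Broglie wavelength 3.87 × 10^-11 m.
1.71 × 10^-23 kg·m/s

From the de Broglie relation λ = h/p, we solve for p:

p = h/λ
p = (6.626 × 10^-34 J·s) / (3.87 × 10^-11 m)
p = 1.71 × 10^-23 kg·m/s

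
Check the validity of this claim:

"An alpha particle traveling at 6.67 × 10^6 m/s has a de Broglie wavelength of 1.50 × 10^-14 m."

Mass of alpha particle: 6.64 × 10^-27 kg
True

The claim is correct.

Using λ = h/(mv):
λ = (6.626 × 10^-34 J·s) / (6.64 × 10^-27 kg × 6.67 × 10^6 m/s)
λ = 1.50 × 10^-14 m

This matches the claimed value.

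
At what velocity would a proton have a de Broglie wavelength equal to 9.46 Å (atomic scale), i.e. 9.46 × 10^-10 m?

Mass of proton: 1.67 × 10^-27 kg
4.19 × 10^2 m/s

From λ = h/(mv), solve for v:

v = h/(mλ)
v = (6.626 × 10^-34 J·s) / (1.67 × 10^-27 kg × 9.46 × 10^-10 m)
v = 4.19 × 10^2 m/s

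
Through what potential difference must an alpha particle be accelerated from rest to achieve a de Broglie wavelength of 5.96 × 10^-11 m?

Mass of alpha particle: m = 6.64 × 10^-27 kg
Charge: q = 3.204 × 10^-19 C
2.90 × 10^-2 V

From λ = h/√(2mqV), we solve for V:

λ² = h²/(2mqV)
V = h²/(2mqλ²)
V = (6.626 × 10^-34 J·s)² / (2 × 6.64 × 10^-27 kg × 3.204 × 10^-19 C × (5.96 × 10^-11 m)²)
V = 2.90 × 10^-2 V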